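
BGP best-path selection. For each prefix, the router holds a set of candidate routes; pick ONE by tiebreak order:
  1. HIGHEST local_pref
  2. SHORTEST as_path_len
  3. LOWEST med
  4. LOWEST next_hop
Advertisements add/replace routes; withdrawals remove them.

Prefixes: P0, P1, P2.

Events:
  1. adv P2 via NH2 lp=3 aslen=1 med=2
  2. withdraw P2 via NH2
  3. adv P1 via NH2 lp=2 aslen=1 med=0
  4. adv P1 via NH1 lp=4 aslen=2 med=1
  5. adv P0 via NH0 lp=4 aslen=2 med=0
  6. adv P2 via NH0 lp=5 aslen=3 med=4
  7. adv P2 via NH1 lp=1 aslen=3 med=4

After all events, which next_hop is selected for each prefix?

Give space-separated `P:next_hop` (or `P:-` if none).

Answer: P0:NH0 P1:NH1 P2:NH0

Derivation:
Op 1: best P0=- P1=- P2=NH2
Op 2: best P0=- P1=- P2=-
Op 3: best P0=- P1=NH2 P2=-
Op 4: best P0=- P1=NH1 P2=-
Op 5: best P0=NH0 P1=NH1 P2=-
Op 6: best P0=NH0 P1=NH1 P2=NH0
Op 7: best P0=NH0 P1=NH1 P2=NH0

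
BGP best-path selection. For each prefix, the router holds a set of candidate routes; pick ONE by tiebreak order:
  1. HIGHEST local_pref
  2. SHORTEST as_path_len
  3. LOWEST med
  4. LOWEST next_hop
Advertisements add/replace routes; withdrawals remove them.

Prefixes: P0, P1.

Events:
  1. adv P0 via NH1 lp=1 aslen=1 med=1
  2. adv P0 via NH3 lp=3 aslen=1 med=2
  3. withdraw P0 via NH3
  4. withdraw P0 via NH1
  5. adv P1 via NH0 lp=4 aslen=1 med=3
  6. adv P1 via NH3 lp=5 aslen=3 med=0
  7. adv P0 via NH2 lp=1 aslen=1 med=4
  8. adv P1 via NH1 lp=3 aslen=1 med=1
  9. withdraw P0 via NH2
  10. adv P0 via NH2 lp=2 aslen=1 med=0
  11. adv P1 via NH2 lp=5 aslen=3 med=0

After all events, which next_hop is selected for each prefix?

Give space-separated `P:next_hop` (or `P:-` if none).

Answer: P0:NH2 P1:NH2

Derivation:
Op 1: best P0=NH1 P1=-
Op 2: best P0=NH3 P1=-
Op 3: best P0=NH1 P1=-
Op 4: best P0=- P1=-
Op 5: best P0=- P1=NH0
Op 6: best P0=- P1=NH3
Op 7: best P0=NH2 P1=NH3
Op 8: best P0=NH2 P1=NH3
Op 9: best P0=- P1=NH3
Op 10: best P0=NH2 P1=NH3
Op 11: best P0=NH2 P1=NH2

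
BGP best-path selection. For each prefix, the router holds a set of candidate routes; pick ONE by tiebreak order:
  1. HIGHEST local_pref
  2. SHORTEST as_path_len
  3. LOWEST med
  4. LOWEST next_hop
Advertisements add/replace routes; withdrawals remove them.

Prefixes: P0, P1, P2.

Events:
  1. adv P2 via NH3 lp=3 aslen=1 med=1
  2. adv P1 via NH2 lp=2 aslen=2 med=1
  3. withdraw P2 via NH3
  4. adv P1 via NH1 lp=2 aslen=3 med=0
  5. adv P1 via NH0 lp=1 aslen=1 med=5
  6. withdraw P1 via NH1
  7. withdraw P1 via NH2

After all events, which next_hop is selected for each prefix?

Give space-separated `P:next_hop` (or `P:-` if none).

Answer: P0:- P1:NH0 P2:-

Derivation:
Op 1: best P0=- P1=- P2=NH3
Op 2: best P0=- P1=NH2 P2=NH3
Op 3: best P0=- P1=NH2 P2=-
Op 4: best P0=- P1=NH2 P2=-
Op 5: best P0=- P1=NH2 P2=-
Op 6: best P0=- P1=NH2 P2=-
Op 7: best P0=- P1=NH0 P2=-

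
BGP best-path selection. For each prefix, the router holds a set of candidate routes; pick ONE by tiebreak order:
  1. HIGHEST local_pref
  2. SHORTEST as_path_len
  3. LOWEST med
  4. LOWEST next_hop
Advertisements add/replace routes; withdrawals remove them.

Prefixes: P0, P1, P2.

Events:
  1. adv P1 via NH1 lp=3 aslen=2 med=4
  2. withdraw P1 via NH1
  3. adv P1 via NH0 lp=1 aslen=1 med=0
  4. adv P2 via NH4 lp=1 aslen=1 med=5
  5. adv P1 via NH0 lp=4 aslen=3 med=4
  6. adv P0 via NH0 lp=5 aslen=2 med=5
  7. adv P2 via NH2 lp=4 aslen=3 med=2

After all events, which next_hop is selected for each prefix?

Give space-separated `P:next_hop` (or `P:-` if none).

Op 1: best P0=- P1=NH1 P2=-
Op 2: best P0=- P1=- P2=-
Op 3: best P0=- P1=NH0 P2=-
Op 4: best P0=- P1=NH0 P2=NH4
Op 5: best P0=- P1=NH0 P2=NH4
Op 6: best P0=NH0 P1=NH0 P2=NH4
Op 7: best P0=NH0 P1=NH0 P2=NH2

Answer: P0:NH0 P1:NH0 P2:NH2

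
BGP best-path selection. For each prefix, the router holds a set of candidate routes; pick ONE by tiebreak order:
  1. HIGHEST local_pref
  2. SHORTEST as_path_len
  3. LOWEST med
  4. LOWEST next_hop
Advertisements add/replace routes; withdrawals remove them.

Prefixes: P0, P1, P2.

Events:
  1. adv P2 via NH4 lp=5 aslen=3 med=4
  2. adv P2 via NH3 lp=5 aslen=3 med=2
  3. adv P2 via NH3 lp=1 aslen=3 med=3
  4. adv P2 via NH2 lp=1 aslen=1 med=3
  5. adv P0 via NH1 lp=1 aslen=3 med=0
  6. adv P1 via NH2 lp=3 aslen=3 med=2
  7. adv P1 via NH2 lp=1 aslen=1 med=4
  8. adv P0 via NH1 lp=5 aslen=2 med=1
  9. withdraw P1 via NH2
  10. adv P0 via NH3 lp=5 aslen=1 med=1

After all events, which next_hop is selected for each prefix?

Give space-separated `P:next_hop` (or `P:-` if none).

Answer: P0:NH3 P1:- P2:NH4

Derivation:
Op 1: best P0=- P1=- P2=NH4
Op 2: best P0=- P1=- P2=NH3
Op 3: best P0=- P1=- P2=NH4
Op 4: best P0=- P1=- P2=NH4
Op 5: best P0=NH1 P1=- P2=NH4
Op 6: best P0=NH1 P1=NH2 P2=NH4
Op 7: best P0=NH1 P1=NH2 P2=NH4
Op 8: best P0=NH1 P1=NH2 P2=NH4
Op 9: best P0=NH1 P1=- P2=NH4
Op 10: best P0=NH3 P1=- P2=NH4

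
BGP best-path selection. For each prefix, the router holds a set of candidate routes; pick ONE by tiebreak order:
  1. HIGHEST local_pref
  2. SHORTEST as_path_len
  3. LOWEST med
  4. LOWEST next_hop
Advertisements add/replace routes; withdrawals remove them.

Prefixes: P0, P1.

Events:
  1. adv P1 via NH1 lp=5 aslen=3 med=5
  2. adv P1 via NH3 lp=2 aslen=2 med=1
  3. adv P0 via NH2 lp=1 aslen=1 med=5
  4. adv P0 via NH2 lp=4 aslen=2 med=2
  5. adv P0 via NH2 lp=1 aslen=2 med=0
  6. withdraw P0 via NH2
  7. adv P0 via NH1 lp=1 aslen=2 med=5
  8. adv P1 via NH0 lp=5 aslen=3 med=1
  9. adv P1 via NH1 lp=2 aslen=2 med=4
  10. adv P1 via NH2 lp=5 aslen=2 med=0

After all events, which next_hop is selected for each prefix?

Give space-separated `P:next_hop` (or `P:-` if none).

Op 1: best P0=- P1=NH1
Op 2: best P0=- P1=NH1
Op 3: best P0=NH2 P1=NH1
Op 4: best P0=NH2 P1=NH1
Op 5: best P0=NH2 P1=NH1
Op 6: best P0=- P1=NH1
Op 7: best P0=NH1 P1=NH1
Op 8: best P0=NH1 P1=NH0
Op 9: best P0=NH1 P1=NH0
Op 10: best P0=NH1 P1=NH2

Answer: P0:NH1 P1:NH2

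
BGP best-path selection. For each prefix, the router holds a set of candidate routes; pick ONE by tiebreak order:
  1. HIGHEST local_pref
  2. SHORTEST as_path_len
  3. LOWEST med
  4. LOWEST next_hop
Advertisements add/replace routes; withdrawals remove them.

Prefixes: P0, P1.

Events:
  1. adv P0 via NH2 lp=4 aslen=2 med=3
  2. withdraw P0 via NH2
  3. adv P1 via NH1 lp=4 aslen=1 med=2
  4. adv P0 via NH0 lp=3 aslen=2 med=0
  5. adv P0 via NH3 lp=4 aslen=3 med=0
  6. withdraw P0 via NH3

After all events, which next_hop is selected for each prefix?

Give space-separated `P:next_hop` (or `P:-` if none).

Op 1: best P0=NH2 P1=-
Op 2: best P0=- P1=-
Op 3: best P0=- P1=NH1
Op 4: best P0=NH0 P1=NH1
Op 5: best P0=NH3 P1=NH1
Op 6: best P0=NH0 P1=NH1

Answer: P0:NH0 P1:NH1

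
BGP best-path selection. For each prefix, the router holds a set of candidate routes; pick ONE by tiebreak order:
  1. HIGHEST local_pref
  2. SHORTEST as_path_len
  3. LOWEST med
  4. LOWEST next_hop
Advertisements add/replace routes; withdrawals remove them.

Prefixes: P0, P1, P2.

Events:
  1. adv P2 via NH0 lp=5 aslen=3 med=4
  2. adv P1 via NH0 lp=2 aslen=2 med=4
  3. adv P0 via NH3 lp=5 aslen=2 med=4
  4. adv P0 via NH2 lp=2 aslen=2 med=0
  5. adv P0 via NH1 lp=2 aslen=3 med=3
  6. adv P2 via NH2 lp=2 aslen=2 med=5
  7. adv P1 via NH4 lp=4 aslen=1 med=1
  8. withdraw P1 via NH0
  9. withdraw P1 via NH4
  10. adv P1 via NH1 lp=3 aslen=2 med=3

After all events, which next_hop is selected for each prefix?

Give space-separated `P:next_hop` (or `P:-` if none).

Answer: P0:NH3 P1:NH1 P2:NH0

Derivation:
Op 1: best P0=- P1=- P2=NH0
Op 2: best P0=- P1=NH0 P2=NH0
Op 3: best P0=NH3 P1=NH0 P2=NH0
Op 4: best P0=NH3 P1=NH0 P2=NH0
Op 5: best P0=NH3 P1=NH0 P2=NH0
Op 6: best P0=NH3 P1=NH0 P2=NH0
Op 7: best P0=NH3 P1=NH4 P2=NH0
Op 8: best P0=NH3 P1=NH4 P2=NH0
Op 9: best P0=NH3 P1=- P2=NH0
Op 10: best P0=NH3 P1=NH1 P2=NH0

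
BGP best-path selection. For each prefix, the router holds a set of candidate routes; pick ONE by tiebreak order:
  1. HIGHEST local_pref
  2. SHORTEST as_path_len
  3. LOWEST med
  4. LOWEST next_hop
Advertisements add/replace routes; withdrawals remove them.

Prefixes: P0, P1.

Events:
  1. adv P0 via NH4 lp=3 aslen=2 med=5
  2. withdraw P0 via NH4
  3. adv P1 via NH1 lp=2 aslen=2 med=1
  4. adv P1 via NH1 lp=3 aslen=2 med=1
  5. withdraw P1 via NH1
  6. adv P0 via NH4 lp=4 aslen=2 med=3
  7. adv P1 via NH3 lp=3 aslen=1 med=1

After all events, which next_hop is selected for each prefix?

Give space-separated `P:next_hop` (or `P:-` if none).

Op 1: best P0=NH4 P1=-
Op 2: best P0=- P1=-
Op 3: best P0=- P1=NH1
Op 4: best P0=- P1=NH1
Op 5: best P0=- P1=-
Op 6: best P0=NH4 P1=-
Op 7: best P0=NH4 P1=NH3

Answer: P0:NH4 P1:NH3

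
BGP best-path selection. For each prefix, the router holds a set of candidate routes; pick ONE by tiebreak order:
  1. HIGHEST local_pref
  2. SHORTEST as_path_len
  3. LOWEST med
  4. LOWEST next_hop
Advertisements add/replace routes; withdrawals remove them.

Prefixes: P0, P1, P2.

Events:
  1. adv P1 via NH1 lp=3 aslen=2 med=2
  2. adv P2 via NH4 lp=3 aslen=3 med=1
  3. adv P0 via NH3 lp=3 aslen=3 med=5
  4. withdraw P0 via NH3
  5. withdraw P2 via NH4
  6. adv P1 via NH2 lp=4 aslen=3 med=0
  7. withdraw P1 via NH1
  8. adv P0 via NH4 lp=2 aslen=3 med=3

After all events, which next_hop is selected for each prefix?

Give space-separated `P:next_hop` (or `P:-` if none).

Op 1: best P0=- P1=NH1 P2=-
Op 2: best P0=- P1=NH1 P2=NH4
Op 3: best P0=NH3 P1=NH1 P2=NH4
Op 4: best P0=- P1=NH1 P2=NH4
Op 5: best P0=- P1=NH1 P2=-
Op 6: best P0=- P1=NH2 P2=-
Op 7: best P0=- P1=NH2 P2=-
Op 8: best P0=NH4 P1=NH2 P2=-

Answer: P0:NH4 P1:NH2 P2:-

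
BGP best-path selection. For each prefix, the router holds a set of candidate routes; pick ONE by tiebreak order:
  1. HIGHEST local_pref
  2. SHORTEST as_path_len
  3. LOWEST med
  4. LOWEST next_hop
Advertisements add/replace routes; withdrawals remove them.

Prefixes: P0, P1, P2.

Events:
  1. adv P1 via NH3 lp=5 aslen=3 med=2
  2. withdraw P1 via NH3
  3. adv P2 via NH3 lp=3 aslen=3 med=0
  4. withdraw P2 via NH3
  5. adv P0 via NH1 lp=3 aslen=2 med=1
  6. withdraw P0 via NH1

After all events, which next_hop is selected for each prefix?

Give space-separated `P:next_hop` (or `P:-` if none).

Answer: P0:- P1:- P2:-

Derivation:
Op 1: best P0=- P1=NH3 P2=-
Op 2: best P0=- P1=- P2=-
Op 3: best P0=- P1=- P2=NH3
Op 4: best P0=- P1=- P2=-
Op 5: best P0=NH1 P1=- P2=-
Op 6: best P0=- P1=- P2=-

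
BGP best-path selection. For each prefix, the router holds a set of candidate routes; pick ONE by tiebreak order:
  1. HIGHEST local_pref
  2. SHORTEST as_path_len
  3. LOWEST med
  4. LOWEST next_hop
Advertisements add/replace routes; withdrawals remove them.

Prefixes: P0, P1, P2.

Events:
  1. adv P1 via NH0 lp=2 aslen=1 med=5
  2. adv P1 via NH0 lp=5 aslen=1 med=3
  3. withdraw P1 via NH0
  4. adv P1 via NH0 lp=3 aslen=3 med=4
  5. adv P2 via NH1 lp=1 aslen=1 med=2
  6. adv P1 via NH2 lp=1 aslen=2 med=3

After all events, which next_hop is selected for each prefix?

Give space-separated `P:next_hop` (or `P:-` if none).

Answer: P0:- P1:NH0 P2:NH1

Derivation:
Op 1: best P0=- P1=NH0 P2=-
Op 2: best P0=- P1=NH0 P2=-
Op 3: best P0=- P1=- P2=-
Op 4: best P0=- P1=NH0 P2=-
Op 5: best P0=- P1=NH0 P2=NH1
Op 6: best P0=- P1=NH0 P2=NH1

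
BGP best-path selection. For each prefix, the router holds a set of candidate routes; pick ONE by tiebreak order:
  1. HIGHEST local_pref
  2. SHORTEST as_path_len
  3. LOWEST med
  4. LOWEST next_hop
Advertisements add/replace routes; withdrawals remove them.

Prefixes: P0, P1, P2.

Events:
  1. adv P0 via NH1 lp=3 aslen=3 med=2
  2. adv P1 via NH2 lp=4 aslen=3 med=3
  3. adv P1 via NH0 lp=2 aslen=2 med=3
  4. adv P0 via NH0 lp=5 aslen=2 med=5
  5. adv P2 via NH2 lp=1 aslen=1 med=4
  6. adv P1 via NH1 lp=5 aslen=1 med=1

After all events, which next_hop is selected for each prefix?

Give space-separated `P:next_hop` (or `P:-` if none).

Op 1: best P0=NH1 P1=- P2=-
Op 2: best P0=NH1 P1=NH2 P2=-
Op 3: best P0=NH1 P1=NH2 P2=-
Op 4: best P0=NH0 P1=NH2 P2=-
Op 5: best P0=NH0 P1=NH2 P2=NH2
Op 6: best P0=NH0 P1=NH1 P2=NH2

Answer: P0:NH0 P1:NH1 P2:NH2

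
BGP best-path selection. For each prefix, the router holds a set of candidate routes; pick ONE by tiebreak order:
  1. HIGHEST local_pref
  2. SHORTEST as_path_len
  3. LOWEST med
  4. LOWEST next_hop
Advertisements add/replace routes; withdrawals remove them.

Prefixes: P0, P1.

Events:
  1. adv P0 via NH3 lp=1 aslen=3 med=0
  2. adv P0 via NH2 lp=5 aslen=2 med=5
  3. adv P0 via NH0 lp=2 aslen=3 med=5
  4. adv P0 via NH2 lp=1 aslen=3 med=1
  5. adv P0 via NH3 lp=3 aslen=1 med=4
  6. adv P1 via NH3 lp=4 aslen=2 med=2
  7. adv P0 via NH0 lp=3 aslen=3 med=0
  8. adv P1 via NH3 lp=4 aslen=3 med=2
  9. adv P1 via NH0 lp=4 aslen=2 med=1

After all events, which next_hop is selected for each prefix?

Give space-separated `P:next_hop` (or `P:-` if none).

Answer: P0:NH3 P1:NH0

Derivation:
Op 1: best P0=NH3 P1=-
Op 2: best P0=NH2 P1=-
Op 3: best P0=NH2 P1=-
Op 4: best P0=NH0 P1=-
Op 5: best P0=NH3 P1=-
Op 6: best P0=NH3 P1=NH3
Op 7: best P0=NH3 P1=NH3
Op 8: best P0=NH3 P1=NH3
Op 9: best P0=NH3 P1=NH0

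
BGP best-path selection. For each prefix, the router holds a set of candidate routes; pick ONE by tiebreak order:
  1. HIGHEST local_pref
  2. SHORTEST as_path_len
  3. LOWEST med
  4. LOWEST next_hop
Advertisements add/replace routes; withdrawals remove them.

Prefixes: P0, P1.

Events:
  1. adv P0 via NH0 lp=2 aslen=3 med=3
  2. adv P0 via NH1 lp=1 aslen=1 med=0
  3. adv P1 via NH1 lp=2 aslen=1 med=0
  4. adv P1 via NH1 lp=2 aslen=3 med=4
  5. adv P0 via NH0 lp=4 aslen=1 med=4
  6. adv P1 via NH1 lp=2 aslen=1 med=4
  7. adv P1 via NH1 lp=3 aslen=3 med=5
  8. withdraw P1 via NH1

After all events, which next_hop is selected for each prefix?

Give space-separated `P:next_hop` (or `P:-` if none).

Answer: P0:NH0 P1:-

Derivation:
Op 1: best P0=NH0 P1=-
Op 2: best P0=NH0 P1=-
Op 3: best P0=NH0 P1=NH1
Op 4: best P0=NH0 P1=NH1
Op 5: best P0=NH0 P1=NH1
Op 6: best P0=NH0 P1=NH1
Op 7: best P0=NH0 P1=NH1
Op 8: best P0=NH0 P1=-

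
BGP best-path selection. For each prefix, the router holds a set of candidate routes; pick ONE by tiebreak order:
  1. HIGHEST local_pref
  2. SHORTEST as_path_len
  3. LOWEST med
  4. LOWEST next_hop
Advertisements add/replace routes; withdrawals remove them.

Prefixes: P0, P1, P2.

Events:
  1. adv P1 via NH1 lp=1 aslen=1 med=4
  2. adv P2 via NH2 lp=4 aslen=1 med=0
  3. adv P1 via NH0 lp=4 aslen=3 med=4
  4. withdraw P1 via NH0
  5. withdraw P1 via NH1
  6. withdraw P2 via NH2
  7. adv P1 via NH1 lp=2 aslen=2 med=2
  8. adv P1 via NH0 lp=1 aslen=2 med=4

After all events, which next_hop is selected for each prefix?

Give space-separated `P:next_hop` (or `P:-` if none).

Answer: P0:- P1:NH1 P2:-

Derivation:
Op 1: best P0=- P1=NH1 P2=-
Op 2: best P0=- P1=NH1 P2=NH2
Op 3: best P0=- P1=NH0 P2=NH2
Op 4: best P0=- P1=NH1 P2=NH2
Op 5: best P0=- P1=- P2=NH2
Op 6: best P0=- P1=- P2=-
Op 7: best P0=- P1=NH1 P2=-
Op 8: best P0=- P1=NH1 P2=-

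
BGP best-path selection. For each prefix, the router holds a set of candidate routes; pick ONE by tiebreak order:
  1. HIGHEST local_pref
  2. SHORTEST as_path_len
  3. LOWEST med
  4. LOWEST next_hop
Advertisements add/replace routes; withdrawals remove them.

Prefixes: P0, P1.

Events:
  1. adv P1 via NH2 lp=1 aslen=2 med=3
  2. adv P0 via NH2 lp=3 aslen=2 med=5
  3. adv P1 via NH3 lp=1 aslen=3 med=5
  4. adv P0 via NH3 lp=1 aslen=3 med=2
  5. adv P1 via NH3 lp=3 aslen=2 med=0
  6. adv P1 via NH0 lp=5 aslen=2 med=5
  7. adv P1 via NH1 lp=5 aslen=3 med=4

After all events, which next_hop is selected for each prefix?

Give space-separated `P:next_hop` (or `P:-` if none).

Answer: P0:NH2 P1:NH0

Derivation:
Op 1: best P0=- P1=NH2
Op 2: best P0=NH2 P1=NH2
Op 3: best P0=NH2 P1=NH2
Op 4: best P0=NH2 P1=NH2
Op 5: best P0=NH2 P1=NH3
Op 6: best P0=NH2 P1=NH0
Op 7: best P0=NH2 P1=NH0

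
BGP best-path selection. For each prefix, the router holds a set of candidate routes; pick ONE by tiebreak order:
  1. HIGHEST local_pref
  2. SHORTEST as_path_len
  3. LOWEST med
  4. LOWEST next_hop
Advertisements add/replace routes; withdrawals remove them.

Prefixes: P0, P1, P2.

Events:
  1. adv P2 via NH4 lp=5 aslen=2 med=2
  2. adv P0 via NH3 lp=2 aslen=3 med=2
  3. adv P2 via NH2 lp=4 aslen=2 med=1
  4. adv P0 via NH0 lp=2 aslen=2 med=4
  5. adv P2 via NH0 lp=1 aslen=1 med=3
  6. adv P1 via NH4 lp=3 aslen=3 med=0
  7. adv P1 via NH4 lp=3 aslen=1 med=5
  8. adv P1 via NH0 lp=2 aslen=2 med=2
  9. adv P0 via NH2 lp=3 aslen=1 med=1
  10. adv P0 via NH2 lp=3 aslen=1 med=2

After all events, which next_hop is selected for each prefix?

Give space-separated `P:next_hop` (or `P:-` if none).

Op 1: best P0=- P1=- P2=NH4
Op 2: best P0=NH3 P1=- P2=NH4
Op 3: best P0=NH3 P1=- P2=NH4
Op 4: best P0=NH0 P1=- P2=NH4
Op 5: best P0=NH0 P1=- P2=NH4
Op 6: best P0=NH0 P1=NH4 P2=NH4
Op 7: best P0=NH0 P1=NH4 P2=NH4
Op 8: best P0=NH0 P1=NH4 P2=NH4
Op 9: best P0=NH2 P1=NH4 P2=NH4
Op 10: best P0=NH2 P1=NH4 P2=NH4

Answer: P0:NH2 P1:NH4 P2:NH4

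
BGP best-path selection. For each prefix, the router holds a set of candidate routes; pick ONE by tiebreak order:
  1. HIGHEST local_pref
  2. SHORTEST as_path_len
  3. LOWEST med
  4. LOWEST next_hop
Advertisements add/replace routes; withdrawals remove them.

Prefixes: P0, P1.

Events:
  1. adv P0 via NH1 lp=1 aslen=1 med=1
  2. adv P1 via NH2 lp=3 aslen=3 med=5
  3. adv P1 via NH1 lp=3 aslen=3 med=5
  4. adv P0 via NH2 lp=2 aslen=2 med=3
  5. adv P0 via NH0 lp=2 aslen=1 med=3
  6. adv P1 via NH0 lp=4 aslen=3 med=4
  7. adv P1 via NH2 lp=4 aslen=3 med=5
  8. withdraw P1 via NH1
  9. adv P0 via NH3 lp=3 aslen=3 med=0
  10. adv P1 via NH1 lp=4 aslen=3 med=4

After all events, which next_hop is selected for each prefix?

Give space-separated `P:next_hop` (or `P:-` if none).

Answer: P0:NH3 P1:NH0

Derivation:
Op 1: best P0=NH1 P1=-
Op 2: best P0=NH1 P1=NH2
Op 3: best P0=NH1 P1=NH1
Op 4: best P0=NH2 P1=NH1
Op 5: best P0=NH0 P1=NH1
Op 6: best P0=NH0 P1=NH0
Op 7: best P0=NH0 P1=NH0
Op 8: best P0=NH0 P1=NH0
Op 9: best P0=NH3 P1=NH0
Op 10: best P0=NH3 P1=NH0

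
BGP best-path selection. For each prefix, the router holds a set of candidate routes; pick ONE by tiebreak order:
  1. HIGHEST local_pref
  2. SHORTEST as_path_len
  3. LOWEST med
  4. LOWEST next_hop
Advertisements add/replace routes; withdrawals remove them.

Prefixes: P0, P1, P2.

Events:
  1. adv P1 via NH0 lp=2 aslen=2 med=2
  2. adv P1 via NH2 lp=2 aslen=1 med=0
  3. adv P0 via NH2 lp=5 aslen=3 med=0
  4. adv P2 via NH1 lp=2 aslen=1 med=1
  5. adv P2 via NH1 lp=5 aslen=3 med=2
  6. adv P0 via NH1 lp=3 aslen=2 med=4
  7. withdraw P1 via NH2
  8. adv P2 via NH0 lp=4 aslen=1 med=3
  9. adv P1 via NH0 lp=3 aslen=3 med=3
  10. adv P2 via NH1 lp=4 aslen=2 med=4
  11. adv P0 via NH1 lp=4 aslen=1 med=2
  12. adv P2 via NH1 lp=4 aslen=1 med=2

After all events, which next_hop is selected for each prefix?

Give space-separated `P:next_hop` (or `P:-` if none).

Op 1: best P0=- P1=NH0 P2=-
Op 2: best P0=- P1=NH2 P2=-
Op 3: best P0=NH2 P1=NH2 P2=-
Op 4: best P0=NH2 P1=NH2 P2=NH1
Op 5: best P0=NH2 P1=NH2 P2=NH1
Op 6: best P0=NH2 P1=NH2 P2=NH1
Op 7: best P0=NH2 P1=NH0 P2=NH1
Op 8: best P0=NH2 P1=NH0 P2=NH1
Op 9: best P0=NH2 P1=NH0 P2=NH1
Op 10: best P0=NH2 P1=NH0 P2=NH0
Op 11: best P0=NH2 P1=NH0 P2=NH0
Op 12: best P0=NH2 P1=NH0 P2=NH1

Answer: P0:NH2 P1:NH0 P2:NH1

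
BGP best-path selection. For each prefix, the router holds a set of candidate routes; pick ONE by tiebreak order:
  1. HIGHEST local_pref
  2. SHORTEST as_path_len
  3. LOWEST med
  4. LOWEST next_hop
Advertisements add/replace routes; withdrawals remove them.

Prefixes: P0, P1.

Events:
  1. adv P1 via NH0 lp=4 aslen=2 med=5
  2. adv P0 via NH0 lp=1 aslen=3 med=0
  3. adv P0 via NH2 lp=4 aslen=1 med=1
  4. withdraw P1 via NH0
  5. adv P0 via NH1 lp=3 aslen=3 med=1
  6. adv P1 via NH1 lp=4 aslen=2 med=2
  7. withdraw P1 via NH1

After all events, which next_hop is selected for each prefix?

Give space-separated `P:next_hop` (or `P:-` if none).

Op 1: best P0=- P1=NH0
Op 2: best P0=NH0 P1=NH0
Op 3: best P0=NH2 P1=NH0
Op 4: best P0=NH2 P1=-
Op 5: best P0=NH2 P1=-
Op 6: best P0=NH2 P1=NH1
Op 7: best P0=NH2 P1=-

Answer: P0:NH2 P1:-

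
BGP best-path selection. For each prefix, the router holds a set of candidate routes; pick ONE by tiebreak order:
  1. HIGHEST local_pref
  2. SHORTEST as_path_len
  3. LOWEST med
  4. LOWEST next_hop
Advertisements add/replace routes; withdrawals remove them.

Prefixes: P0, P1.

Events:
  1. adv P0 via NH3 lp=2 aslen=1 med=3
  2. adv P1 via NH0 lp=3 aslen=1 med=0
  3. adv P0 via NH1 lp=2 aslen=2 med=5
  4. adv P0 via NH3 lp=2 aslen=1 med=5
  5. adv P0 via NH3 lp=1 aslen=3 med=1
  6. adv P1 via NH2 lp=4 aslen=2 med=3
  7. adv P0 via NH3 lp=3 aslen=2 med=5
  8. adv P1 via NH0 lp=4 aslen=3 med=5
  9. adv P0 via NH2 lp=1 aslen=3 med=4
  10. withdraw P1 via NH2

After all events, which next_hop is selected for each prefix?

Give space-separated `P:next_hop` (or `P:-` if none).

Answer: P0:NH3 P1:NH0

Derivation:
Op 1: best P0=NH3 P1=-
Op 2: best P0=NH3 P1=NH0
Op 3: best P0=NH3 P1=NH0
Op 4: best P0=NH3 P1=NH0
Op 5: best P0=NH1 P1=NH0
Op 6: best P0=NH1 P1=NH2
Op 7: best P0=NH3 P1=NH2
Op 8: best P0=NH3 P1=NH2
Op 9: best P0=NH3 P1=NH2
Op 10: best P0=NH3 P1=NH0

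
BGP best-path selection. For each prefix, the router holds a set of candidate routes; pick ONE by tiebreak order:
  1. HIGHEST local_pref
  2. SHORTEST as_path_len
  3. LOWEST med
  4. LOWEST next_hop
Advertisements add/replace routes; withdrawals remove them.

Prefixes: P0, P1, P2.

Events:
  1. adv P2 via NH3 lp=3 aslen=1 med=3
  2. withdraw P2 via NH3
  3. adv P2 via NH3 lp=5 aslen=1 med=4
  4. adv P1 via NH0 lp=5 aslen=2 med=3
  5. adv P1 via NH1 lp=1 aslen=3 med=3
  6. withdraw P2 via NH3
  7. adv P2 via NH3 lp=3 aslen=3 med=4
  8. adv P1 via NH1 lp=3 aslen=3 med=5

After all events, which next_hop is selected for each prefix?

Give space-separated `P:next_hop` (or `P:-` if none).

Op 1: best P0=- P1=- P2=NH3
Op 2: best P0=- P1=- P2=-
Op 3: best P0=- P1=- P2=NH3
Op 4: best P0=- P1=NH0 P2=NH3
Op 5: best P0=- P1=NH0 P2=NH3
Op 6: best P0=- P1=NH0 P2=-
Op 7: best P0=- P1=NH0 P2=NH3
Op 8: best P0=- P1=NH0 P2=NH3

Answer: P0:- P1:NH0 P2:NH3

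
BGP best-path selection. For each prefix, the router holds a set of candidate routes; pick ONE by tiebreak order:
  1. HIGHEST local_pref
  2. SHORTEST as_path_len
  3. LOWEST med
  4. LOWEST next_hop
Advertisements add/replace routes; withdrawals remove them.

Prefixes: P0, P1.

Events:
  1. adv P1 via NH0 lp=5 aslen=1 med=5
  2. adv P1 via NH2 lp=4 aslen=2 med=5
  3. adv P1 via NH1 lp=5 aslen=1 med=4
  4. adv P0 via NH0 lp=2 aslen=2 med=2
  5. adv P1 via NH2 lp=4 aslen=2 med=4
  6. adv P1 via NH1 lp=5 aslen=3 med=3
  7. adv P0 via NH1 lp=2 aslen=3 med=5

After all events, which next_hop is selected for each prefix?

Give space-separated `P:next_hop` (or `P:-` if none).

Answer: P0:NH0 P1:NH0

Derivation:
Op 1: best P0=- P1=NH0
Op 2: best P0=- P1=NH0
Op 3: best P0=- P1=NH1
Op 4: best P0=NH0 P1=NH1
Op 5: best P0=NH0 P1=NH1
Op 6: best P0=NH0 P1=NH0
Op 7: best P0=NH0 P1=NH0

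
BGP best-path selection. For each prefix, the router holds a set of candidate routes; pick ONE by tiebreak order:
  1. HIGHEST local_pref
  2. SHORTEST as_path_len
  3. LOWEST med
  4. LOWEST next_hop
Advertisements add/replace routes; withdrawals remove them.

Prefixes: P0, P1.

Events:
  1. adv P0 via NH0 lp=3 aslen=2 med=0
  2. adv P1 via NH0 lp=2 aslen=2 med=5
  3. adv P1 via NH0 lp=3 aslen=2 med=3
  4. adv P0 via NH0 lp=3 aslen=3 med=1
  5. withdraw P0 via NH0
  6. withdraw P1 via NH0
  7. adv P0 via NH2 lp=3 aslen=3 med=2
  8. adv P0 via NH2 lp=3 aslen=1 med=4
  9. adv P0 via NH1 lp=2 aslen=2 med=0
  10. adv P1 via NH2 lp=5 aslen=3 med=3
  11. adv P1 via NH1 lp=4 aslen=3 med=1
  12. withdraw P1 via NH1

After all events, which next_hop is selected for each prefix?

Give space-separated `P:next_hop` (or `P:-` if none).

Op 1: best P0=NH0 P1=-
Op 2: best P0=NH0 P1=NH0
Op 3: best P0=NH0 P1=NH0
Op 4: best P0=NH0 P1=NH0
Op 5: best P0=- P1=NH0
Op 6: best P0=- P1=-
Op 7: best P0=NH2 P1=-
Op 8: best P0=NH2 P1=-
Op 9: best P0=NH2 P1=-
Op 10: best P0=NH2 P1=NH2
Op 11: best P0=NH2 P1=NH2
Op 12: best P0=NH2 P1=NH2

Answer: P0:NH2 P1:NH2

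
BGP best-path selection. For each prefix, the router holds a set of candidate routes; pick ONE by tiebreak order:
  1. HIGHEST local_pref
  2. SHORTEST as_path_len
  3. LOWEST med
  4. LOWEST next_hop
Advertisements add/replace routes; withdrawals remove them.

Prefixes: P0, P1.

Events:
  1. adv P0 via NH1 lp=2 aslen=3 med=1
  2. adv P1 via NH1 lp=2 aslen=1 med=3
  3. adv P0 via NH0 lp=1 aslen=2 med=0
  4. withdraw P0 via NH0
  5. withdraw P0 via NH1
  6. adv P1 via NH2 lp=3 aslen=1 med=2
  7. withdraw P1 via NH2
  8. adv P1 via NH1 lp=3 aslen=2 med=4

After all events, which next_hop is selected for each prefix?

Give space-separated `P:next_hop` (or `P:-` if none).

Op 1: best P0=NH1 P1=-
Op 2: best P0=NH1 P1=NH1
Op 3: best P0=NH1 P1=NH1
Op 4: best P0=NH1 P1=NH1
Op 5: best P0=- P1=NH1
Op 6: best P0=- P1=NH2
Op 7: best P0=- P1=NH1
Op 8: best P0=- P1=NH1

Answer: P0:- P1:NH1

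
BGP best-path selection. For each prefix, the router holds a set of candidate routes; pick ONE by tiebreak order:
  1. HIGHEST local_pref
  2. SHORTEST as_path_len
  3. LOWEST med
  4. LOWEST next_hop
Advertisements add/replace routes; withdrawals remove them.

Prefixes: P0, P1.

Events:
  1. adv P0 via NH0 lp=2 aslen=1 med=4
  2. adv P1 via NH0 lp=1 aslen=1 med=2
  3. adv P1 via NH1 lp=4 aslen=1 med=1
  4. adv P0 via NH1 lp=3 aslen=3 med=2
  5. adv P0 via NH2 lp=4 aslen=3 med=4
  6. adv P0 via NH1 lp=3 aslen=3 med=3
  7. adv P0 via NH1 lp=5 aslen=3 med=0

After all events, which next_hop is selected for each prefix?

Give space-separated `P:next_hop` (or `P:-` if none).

Op 1: best P0=NH0 P1=-
Op 2: best P0=NH0 P1=NH0
Op 3: best P0=NH0 P1=NH1
Op 4: best P0=NH1 P1=NH1
Op 5: best P0=NH2 P1=NH1
Op 6: best P0=NH2 P1=NH1
Op 7: best P0=NH1 P1=NH1

Answer: P0:NH1 P1:NH1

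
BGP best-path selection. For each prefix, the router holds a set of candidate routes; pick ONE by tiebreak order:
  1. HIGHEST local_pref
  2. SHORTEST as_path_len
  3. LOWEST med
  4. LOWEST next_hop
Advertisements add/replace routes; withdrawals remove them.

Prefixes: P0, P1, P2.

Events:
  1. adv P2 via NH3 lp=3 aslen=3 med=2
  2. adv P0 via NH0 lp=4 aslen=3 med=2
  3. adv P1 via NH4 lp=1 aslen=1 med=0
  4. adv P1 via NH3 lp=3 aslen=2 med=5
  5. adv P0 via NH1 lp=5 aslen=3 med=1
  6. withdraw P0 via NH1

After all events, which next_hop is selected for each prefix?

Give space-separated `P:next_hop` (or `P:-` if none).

Answer: P0:NH0 P1:NH3 P2:NH3

Derivation:
Op 1: best P0=- P1=- P2=NH3
Op 2: best P0=NH0 P1=- P2=NH3
Op 3: best P0=NH0 P1=NH4 P2=NH3
Op 4: best P0=NH0 P1=NH3 P2=NH3
Op 5: best P0=NH1 P1=NH3 P2=NH3
Op 6: best P0=NH0 P1=NH3 P2=NH3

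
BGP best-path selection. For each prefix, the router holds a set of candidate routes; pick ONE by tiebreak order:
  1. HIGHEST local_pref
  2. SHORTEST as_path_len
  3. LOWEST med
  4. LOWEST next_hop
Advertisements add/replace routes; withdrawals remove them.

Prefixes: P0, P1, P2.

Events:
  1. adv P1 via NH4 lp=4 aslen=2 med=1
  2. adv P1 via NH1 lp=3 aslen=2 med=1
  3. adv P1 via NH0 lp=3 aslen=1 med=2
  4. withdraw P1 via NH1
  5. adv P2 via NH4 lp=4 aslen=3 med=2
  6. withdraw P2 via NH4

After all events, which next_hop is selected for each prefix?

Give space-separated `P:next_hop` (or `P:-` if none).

Answer: P0:- P1:NH4 P2:-

Derivation:
Op 1: best P0=- P1=NH4 P2=-
Op 2: best P0=- P1=NH4 P2=-
Op 3: best P0=- P1=NH4 P2=-
Op 4: best P0=- P1=NH4 P2=-
Op 5: best P0=- P1=NH4 P2=NH4
Op 6: best P0=- P1=NH4 P2=-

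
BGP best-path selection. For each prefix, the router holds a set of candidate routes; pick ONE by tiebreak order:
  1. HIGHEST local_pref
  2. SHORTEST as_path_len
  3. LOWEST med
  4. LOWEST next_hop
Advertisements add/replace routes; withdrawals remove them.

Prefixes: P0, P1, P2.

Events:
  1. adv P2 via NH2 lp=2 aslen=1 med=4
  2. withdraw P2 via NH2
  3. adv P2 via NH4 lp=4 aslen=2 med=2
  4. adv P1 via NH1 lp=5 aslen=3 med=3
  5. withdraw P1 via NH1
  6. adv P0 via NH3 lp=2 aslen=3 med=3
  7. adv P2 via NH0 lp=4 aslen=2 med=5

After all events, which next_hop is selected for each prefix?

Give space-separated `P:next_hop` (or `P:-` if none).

Op 1: best P0=- P1=- P2=NH2
Op 2: best P0=- P1=- P2=-
Op 3: best P0=- P1=- P2=NH4
Op 4: best P0=- P1=NH1 P2=NH4
Op 5: best P0=- P1=- P2=NH4
Op 6: best P0=NH3 P1=- P2=NH4
Op 7: best P0=NH3 P1=- P2=NH4

Answer: P0:NH3 P1:- P2:NH4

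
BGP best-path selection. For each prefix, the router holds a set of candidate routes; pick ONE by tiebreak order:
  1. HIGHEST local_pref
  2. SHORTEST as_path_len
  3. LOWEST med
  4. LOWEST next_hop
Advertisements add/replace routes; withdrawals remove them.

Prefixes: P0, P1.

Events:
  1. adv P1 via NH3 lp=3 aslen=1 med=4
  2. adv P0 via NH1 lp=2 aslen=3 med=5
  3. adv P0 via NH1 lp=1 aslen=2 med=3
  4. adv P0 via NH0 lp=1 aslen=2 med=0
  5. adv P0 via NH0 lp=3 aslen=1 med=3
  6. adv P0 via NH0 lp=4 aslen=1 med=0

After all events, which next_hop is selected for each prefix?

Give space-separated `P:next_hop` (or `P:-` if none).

Answer: P0:NH0 P1:NH3

Derivation:
Op 1: best P0=- P1=NH3
Op 2: best P0=NH1 P1=NH3
Op 3: best P0=NH1 P1=NH3
Op 4: best P0=NH0 P1=NH3
Op 5: best P0=NH0 P1=NH3
Op 6: best P0=NH0 P1=NH3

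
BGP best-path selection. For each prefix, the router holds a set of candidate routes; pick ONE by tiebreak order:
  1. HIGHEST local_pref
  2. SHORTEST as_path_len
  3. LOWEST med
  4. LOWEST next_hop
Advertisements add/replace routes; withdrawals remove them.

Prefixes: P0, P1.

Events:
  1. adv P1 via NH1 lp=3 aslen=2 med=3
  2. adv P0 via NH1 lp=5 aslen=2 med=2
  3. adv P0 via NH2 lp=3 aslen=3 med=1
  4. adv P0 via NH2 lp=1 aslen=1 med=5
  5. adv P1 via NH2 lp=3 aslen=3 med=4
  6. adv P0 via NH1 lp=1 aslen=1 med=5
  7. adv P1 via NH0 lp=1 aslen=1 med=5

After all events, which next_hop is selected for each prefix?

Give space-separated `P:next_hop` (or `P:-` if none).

Op 1: best P0=- P1=NH1
Op 2: best P0=NH1 P1=NH1
Op 3: best P0=NH1 P1=NH1
Op 4: best P0=NH1 P1=NH1
Op 5: best P0=NH1 P1=NH1
Op 6: best P0=NH1 P1=NH1
Op 7: best P0=NH1 P1=NH1

Answer: P0:NH1 P1:NH1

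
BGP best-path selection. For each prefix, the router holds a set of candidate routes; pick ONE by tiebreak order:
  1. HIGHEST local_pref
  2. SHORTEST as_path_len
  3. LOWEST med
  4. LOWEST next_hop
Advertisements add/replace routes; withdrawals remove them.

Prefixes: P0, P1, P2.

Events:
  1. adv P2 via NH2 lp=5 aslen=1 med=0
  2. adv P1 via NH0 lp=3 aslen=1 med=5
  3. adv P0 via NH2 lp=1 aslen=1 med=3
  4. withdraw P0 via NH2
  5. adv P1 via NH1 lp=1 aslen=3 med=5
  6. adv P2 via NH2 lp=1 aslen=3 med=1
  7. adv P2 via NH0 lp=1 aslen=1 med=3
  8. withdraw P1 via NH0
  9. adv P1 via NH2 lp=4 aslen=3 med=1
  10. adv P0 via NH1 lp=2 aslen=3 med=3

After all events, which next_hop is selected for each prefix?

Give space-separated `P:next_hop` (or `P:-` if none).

Answer: P0:NH1 P1:NH2 P2:NH0

Derivation:
Op 1: best P0=- P1=- P2=NH2
Op 2: best P0=- P1=NH0 P2=NH2
Op 3: best P0=NH2 P1=NH0 P2=NH2
Op 4: best P0=- P1=NH0 P2=NH2
Op 5: best P0=- P1=NH0 P2=NH2
Op 6: best P0=- P1=NH0 P2=NH2
Op 7: best P0=- P1=NH0 P2=NH0
Op 8: best P0=- P1=NH1 P2=NH0
Op 9: best P0=- P1=NH2 P2=NH0
Op 10: best P0=NH1 P1=NH2 P2=NH0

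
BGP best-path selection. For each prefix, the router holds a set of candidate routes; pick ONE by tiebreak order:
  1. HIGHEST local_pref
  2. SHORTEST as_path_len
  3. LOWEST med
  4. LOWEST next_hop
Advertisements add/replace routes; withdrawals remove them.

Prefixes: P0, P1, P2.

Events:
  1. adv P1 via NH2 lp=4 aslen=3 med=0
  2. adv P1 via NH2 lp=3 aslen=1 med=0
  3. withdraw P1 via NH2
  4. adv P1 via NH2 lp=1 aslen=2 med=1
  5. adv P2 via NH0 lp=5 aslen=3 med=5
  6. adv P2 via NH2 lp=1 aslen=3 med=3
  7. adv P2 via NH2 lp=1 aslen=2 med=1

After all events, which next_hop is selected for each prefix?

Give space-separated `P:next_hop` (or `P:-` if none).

Answer: P0:- P1:NH2 P2:NH0

Derivation:
Op 1: best P0=- P1=NH2 P2=-
Op 2: best P0=- P1=NH2 P2=-
Op 3: best P0=- P1=- P2=-
Op 4: best P0=- P1=NH2 P2=-
Op 5: best P0=- P1=NH2 P2=NH0
Op 6: best P0=- P1=NH2 P2=NH0
Op 7: best P0=- P1=NH2 P2=NH0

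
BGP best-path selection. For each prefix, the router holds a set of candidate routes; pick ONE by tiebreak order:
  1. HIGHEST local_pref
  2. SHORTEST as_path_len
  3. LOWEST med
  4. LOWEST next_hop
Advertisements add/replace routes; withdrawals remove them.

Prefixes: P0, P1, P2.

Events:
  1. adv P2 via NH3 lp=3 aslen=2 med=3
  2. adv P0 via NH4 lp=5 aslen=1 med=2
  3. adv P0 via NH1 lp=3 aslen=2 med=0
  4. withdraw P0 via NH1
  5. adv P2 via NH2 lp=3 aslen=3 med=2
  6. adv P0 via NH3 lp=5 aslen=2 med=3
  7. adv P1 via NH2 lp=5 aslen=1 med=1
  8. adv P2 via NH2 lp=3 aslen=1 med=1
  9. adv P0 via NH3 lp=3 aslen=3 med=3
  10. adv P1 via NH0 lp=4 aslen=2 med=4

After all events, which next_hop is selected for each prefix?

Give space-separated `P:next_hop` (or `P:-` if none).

Answer: P0:NH4 P1:NH2 P2:NH2

Derivation:
Op 1: best P0=- P1=- P2=NH3
Op 2: best P0=NH4 P1=- P2=NH3
Op 3: best P0=NH4 P1=- P2=NH3
Op 4: best P0=NH4 P1=- P2=NH3
Op 5: best P0=NH4 P1=- P2=NH3
Op 6: best P0=NH4 P1=- P2=NH3
Op 7: best P0=NH4 P1=NH2 P2=NH3
Op 8: best P0=NH4 P1=NH2 P2=NH2
Op 9: best P0=NH4 P1=NH2 P2=NH2
Op 10: best P0=NH4 P1=NH2 P2=NH2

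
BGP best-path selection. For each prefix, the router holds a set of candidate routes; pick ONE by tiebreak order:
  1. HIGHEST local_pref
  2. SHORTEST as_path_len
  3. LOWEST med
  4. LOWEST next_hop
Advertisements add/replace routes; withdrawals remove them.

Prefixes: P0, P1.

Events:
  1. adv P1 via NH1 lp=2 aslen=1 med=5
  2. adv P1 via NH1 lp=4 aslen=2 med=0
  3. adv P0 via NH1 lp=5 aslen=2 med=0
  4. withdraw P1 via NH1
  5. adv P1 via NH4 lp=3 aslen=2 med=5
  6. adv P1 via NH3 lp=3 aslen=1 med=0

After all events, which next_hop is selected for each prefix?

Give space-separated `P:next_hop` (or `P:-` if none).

Answer: P0:NH1 P1:NH3

Derivation:
Op 1: best P0=- P1=NH1
Op 2: best P0=- P1=NH1
Op 3: best P0=NH1 P1=NH1
Op 4: best P0=NH1 P1=-
Op 5: best P0=NH1 P1=NH4
Op 6: best P0=NH1 P1=NH3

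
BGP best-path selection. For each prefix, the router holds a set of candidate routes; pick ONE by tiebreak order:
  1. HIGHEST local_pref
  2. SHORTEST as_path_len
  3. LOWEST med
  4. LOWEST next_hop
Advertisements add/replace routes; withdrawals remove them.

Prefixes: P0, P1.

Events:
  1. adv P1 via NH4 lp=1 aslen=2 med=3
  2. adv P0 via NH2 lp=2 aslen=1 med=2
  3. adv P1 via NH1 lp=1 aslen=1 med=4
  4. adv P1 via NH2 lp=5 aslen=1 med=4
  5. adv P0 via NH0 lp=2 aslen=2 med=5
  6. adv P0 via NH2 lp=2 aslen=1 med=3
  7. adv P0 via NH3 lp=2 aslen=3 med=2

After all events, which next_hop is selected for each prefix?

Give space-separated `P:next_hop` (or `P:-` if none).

Answer: P0:NH2 P1:NH2

Derivation:
Op 1: best P0=- P1=NH4
Op 2: best P0=NH2 P1=NH4
Op 3: best P0=NH2 P1=NH1
Op 4: best P0=NH2 P1=NH2
Op 5: best P0=NH2 P1=NH2
Op 6: best P0=NH2 P1=NH2
Op 7: best P0=NH2 P1=NH2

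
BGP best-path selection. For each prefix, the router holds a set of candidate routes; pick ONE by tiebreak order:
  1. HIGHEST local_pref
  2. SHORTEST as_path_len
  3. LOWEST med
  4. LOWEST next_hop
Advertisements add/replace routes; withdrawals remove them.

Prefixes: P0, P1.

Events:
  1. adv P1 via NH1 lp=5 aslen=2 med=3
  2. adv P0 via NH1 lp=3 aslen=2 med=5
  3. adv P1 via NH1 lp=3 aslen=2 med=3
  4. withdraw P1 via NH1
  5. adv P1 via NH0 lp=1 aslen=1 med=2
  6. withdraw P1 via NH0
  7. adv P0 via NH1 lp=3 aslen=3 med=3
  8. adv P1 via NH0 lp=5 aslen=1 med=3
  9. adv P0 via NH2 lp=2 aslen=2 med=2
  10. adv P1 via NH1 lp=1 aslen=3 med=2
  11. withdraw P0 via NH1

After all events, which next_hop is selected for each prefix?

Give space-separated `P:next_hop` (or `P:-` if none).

Answer: P0:NH2 P1:NH0

Derivation:
Op 1: best P0=- P1=NH1
Op 2: best P0=NH1 P1=NH1
Op 3: best P0=NH1 P1=NH1
Op 4: best P0=NH1 P1=-
Op 5: best P0=NH1 P1=NH0
Op 6: best P0=NH1 P1=-
Op 7: best P0=NH1 P1=-
Op 8: best P0=NH1 P1=NH0
Op 9: best P0=NH1 P1=NH0
Op 10: best P0=NH1 P1=NH0
Op 11: best P0=NH2 P1=NH0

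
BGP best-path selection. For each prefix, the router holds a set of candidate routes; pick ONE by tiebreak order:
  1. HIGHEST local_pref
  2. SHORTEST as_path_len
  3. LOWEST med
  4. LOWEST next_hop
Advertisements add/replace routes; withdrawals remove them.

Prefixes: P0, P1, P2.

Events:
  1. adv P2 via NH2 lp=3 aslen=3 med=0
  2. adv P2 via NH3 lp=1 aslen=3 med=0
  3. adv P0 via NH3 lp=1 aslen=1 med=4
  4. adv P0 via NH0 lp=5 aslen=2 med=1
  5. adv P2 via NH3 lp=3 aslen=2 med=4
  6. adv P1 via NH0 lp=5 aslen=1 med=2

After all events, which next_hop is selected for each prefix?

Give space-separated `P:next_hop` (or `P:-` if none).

Answer: P0:NH0 P1:NH0 P2:NH3

Derivation:
Op 1: best P0=- P1=- P2=NH2
Op 2: best P0=- P1=- P2=NH2
Op 3: best P0=NH3 P1=- P2=NH2
Op 4: best P0=NH0 P1=- P2=NH2
Op 5: best P0=NH0 P1=- P2=NH3
Op 6: best P0=NH0 P1=NH0 P2=NH3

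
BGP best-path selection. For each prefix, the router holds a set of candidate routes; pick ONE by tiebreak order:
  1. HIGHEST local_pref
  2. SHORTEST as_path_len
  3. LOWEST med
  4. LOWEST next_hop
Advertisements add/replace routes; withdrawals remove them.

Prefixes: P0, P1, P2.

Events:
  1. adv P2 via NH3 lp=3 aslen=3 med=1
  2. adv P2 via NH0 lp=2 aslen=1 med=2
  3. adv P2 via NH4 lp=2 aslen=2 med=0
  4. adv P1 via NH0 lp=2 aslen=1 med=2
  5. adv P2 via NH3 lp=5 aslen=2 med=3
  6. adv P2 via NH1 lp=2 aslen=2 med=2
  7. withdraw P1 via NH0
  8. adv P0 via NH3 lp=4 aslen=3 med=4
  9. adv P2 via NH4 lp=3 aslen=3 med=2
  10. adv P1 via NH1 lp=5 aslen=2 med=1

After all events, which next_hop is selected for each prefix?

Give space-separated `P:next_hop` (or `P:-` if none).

Answer: P0:NH3 P1:NH1 P2:NH3

Derivation:
Op 1: best P0=- P1=- P2=NH3
Op 2: best P0=- P1=- P2=NH3
Op 3: best P0=- P1=- P2=NH3
Op 4: best P0=- P1=NH0 P2=NH3
Op 5: best P0=- P1=NH0 P2=NH3
Op 6: best P0=- P1=NH0 P2=NH3
Op 7: best P0=- P1=- P2=NH3
Op 8: best P0=NH3 P1=- P2=NH3
Op 9: best P0=NH3 P1=- P2=NH3
Op 10: best P0=NH3 P1=NH1 P2=NH3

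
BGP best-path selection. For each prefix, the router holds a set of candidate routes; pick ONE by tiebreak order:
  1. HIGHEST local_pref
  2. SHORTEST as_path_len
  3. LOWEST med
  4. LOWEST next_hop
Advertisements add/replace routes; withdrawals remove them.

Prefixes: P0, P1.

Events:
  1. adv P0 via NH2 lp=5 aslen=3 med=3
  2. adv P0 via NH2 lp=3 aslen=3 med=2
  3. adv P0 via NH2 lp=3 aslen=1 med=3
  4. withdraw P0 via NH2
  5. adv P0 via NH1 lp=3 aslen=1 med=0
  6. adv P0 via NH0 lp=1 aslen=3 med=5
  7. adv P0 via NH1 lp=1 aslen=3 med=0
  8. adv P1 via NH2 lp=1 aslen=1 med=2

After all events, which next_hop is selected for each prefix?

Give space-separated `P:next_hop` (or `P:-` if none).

Op 1: best P0=NH2 P1=-
Op 2: best P0=NH2 P1=-
Op 3: best P0=NH2 P1=-
Op 4: best P0=- P1=-
Op 5: best P0=NH1 P1=-
Op 6: best P0=NH1 P1=-
Op 7: best P0=NH1 P1=-
Op 8: best P0=NH1 P1=NH2

Answer: P0:NH1 P1:NH2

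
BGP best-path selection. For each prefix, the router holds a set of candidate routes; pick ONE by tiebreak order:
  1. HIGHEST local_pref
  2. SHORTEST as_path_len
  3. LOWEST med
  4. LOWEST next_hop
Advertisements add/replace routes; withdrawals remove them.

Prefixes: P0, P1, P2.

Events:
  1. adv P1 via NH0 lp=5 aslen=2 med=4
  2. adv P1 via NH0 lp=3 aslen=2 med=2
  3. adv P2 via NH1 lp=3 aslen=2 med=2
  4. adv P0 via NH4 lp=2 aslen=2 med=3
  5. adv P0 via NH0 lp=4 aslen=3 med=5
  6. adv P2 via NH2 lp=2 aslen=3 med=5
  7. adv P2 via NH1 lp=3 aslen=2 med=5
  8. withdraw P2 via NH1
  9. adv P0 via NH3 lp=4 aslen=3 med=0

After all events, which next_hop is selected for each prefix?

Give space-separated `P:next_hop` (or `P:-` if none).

Answer: P0:NH3 P1:NH0 P2:NH2

Derivation:
Op 1: best P0=- P1=NH0 P2=-
Op 2: best P0=- P1=NH0 P2=-
Op 3: best P0=- P1=NH0 P2=NH1
Op 4: best P0=NH4 P1=NH0 P2=NH1
Op 5: best P0=NH0 P1=NH0 P2=NH1
Op 6: best P0=NH0 P1=NH0 P2=NH1
Op 7: best P0=NH0 P1=NH0 P2=NH1
Op 8: best P0=NH0 P1=NH0 P2=NH2
Op 9: best P0=NH3 P1=NH0 P2=NH2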